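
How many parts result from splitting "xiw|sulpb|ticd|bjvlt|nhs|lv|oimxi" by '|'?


Input string: 'xiw|sulpb|ticd|bjvlt|nhs|lv|oimxi'
Delimiter: '|'
Split result: 'xiw', 'sulpb', 'ticd', 'bjvlt', 'nhs', 'lv', 'oimxi'
Number of parts: 7


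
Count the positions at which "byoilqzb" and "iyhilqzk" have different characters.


String 1: 'byoilqzb'
String 2: 'iyhilqzk'
Compare each position: pos 0: 'b'!='i', pos 1: 'y'=='y', pos 2: 'o'!='h', pos 3: 'i'=='i', pos 4: 'l'=='l', pos 5: 'q'=='q', pos 6: 'z'=='z', pos 7: 'b'!='k'
Differing positions: 3
Hamming distance: 3


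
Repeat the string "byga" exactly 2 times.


Input string: 'byga'
Operation: repeat 2 times
Concatenation: 'byga' + 'byga'
Result: bygabyga


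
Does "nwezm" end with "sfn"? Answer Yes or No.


Input string: 'nwezm'
Suffix to check: 'sfn'
Last 3 characters of input: 'ezm'
Match: False
Result: No


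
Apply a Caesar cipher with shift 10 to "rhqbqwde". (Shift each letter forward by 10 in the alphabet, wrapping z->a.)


Input: 'rhqbqwde', shift = 10
Operation: for each letter, (position + 10) mod 26
Mapping: 'r'(17+10=27, 27 mod 26=1)->'b', 'h'(7+10=17)->'r', 'q'(16+10=26, 26 mod 26=0)->'a', 'b'(1+10=11)->'l', 'q'(16+10=26, 26 mod 26=0)->'a', 'w'(22+10=32, 32 mod 26=6)->'g', 'd'(3+10=13)->'n', 'e'(4+10=14)->'o'
Result: bralagno


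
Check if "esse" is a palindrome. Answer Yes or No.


Input string: 'esse'
Reversed: 'esse'
Compare pairs: s[0]='e' vs s[3]='e' (match), s[1]='s' vs s[2]='s' (match)
Palindrome: Yes


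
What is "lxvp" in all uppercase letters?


Input string: 'lxvp'
Operation: convert each letter to uppercase
Mapping: 'l'->'L', 'x'->'X', 'v'->'V', 'p'->'P'
Result: LXVP


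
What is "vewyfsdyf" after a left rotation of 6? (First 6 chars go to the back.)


Input: 'vewyfsdyf', shift = 6
Operation: split at index 6 and swap parts
Front part s[0:6] = 'vewyfs'
Back part s[6:] = 'dyf'
Rotated = back + front = 'dyf' + 'vewyfs'
Result: dyfvewyfs


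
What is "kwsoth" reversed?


Input string: 'kwsoth'
Operation: reverse character order
Original order: 'k' -> 'w' -> 's' -> 'o' -> 't' -> 'h'
Reversed order: 'h' -> 't' -> 'o' -> 's' -> 'w' -> 'k'
Result: htoswk


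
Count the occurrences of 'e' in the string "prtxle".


Input string: 'prtxle'
Target character: 'e'
Scan each position: s[5]='e'
Matches found at indices: 5
Total: 1


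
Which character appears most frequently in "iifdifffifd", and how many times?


Input: 'iifdifffifd'
Operation: tally each character
Counts: 'd':2, 'f':5, 'i':4
Maximum: 'f' appears 5 times


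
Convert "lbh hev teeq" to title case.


Input string: 'lbh hev teeq'
Operation: capitalize first letter of each word
Word transformations: 'lbh'->'Lbh', 'hev'->'Hev', 'teeq'->'Teeq'
Result: Lbh Hev Teeq


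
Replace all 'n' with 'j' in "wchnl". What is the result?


Input string: 'wchnl'
Operation: replace 'n' with 'j'
Positions of 'n': 3
After replacement: wchjl


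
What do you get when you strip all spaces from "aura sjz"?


Input string: 'aura sjz'
Operation: remove all spaces
Words: 'aura', 'sjz'
Join without spaces: aurasjz


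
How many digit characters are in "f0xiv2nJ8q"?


Input string: 'f0xiv2nJ8q'
Operation: count digit characters (0-9)
Scan: 'f', '0'(digit), 'x', 'i', 'v', '2'(digit), 'n', 'J', '8'(digit), 'q'
Digits found: 3
Result: 3


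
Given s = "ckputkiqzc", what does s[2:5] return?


Input string: 'ckputkiqzc'
Operation: slice [2:5]
Extract characters: s[2]='p', s[3]='u', s[4]='t'
Result: put


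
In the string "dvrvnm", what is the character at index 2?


Input string: 'dvrvnm'
Operation: get character at index 2
Index mapping: s[0]='d', s[1]='v', s[2]='r'
Result: 'r'


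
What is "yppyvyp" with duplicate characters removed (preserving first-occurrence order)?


Input: 'yppyvyp'
Operation: keep first occurrence of each character
Scan: s[0]='y' new -> keep; s[1]='p' new -> keep; s[2]='p' seen -> skip; s[3]='y' seen -> skip; s[4]='v' new -> keep; s[5]='y' seen -> skip; s[6]='p' seen -> skip
Result: ypv


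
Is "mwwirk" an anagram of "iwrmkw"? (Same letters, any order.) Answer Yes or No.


String 1: 'iwrmkw' -> sorted: 'ikmrww'
String 2: 'mwwirk' -> sorted: 'ikmrww'
Compare sorted forms: 'ikmrww' == 'ikmrww'
Anagram: Yes


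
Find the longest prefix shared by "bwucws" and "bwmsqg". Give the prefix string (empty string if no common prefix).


String 1: 'bwucws'
String 2: 'bwmsqg'
Compare position by position:
pos 0: 'b' vs 'b' match
pos 1: 'w' vs 'w' match
pos 2: 'u' vs 'm' differ -> stop
Longest common prefix: "bw" (length 2)


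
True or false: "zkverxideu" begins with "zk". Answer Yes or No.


Input string: 'zkverxideu'
Prefix to check: 'zk'
First 2 characters of input: 'zk'
Match: True
Result: Yes


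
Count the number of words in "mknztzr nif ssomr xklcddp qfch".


Input string: 'mknztzr nif ssomr xklcddp qfch'
Operation: split by spaces
Words found: 'mknztzr', 'nif', 'ssomr', 'xklcddp', 'qfch'
Word count: 5


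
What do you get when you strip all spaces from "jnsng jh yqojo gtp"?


Input string: 'jnsng jh yqojo gtp'
Operation: remove all spaces
Words: 'jnsng', 'jh', 'yqojo', 'gtp'
Join without spaces: jnsngjhyqojogtp


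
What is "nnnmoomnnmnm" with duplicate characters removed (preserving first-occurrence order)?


Input: 'nnnmoomnnmnm'
Operation: keep first occurrence of each character
Scan: s[0]='n' new -> keep; s[1]='n' seen -> skip; s[2]='n' seen -> skip; s[3]='m' new -> keep; s[4]='o' new -> keep; s[5]='o' seen -> skip; s[6]='m' seen -> skip; s[7]='n' seen -> skip; s[8]='n' seen -> skip; s[9]='m' seen -> skip; s[10]='n' seen -> skip; s[11]='m' seen -> skip
Result: nmo


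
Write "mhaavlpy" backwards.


Input string: 'mhaavlpy'
Operation: reverse character order
Original order: 'm' -> 'h' -> 'a' -> 'a' -> 'v' -> 'l' -> 'p' -> 'y'
Reversed order: 'y' -> 'p' -> 'l' -> 'v' -> 'a' -> 'a' -> 'h' -> 'm'
Result: yplvaahm


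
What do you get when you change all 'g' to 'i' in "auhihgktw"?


Input string: 'auhihgktw'
Operation: replace 'g' with 'i'
Positions of 'g': 5
After replacement: auhihiktw


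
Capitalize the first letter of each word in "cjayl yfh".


Input string: 'cjayl yfh'
Operation: capitalize first letter of each word
Word transformations: 'cjayl'->'Cjayl', 'yfh'->'Yfh'
Result: Cjayl Yfh


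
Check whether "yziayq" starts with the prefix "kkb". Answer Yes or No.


Input string: 'yziayq'
Prefix to check: 'kkb'
First 3 characters of input: 'yzi'
Match: False
Result: No


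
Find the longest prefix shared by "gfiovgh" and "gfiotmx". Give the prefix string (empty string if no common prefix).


String 1: 'gfiovgh'
String 2: 'gfiotmx'
Compare position by position:
pos 0: 'g' vs 'g' match
pos 1: 'f' vs 'f' match
pos 2: 'i' vs 'i' match
pos 3: 'o' vs 'o' match
pos 4: 'v' vs 't' differ -> stop
Longest common prefix: "gfio" (length 4)


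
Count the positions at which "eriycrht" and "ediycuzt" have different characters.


String 1: 'eriycrht'
String 2: 'ediycuzt'
Compare each position: pos 0: 'e'=='e', pos 1: 'r'!='d', pos 2: 'i'=='i', pos 3: 'y'=='y', pos 4: 'c'=='c', pos 5: 'r'!='u', pos 6: 'h'!='z', pos 7: 't'=='t'
Differing positions: 3
Hamming distance: 3


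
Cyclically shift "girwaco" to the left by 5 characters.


Input: 'girwaco', shift = 5
Operation: split at index 5 and swap parts
Front part s[0:5] = 'girwa'
Back part s[5:] = 'co'
Rotated = back + front = 'co' + 'girwa'
Result: cogirwa


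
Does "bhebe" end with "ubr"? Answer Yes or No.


Input string: 'bhebe'
Suffix to check: 'ubr'
Last 3 characters of input: 'ebe'
Match: False
Result: No


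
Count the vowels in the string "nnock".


Input string: 'nnock'
Operation: count vowels (a, e, i, o, u)
Scan: s[0]='n', s[1]='n', s[2]='o' (vowel), s[3]='c', s[4]='k'
Vowels found: 1
Result: 1


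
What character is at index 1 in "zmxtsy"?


Input string: 'zmxtsy'
Operation: get character at index 1
Index mapping: s[0]='z', s[1]='m'
Result: 'm'


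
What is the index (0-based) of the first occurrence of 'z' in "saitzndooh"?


Input string: 'saitzndooh'
Target: 'z'
Scanning left to right: s[0]='s', s[1]='a', s[2]='i', s[3]='t', s[4]='z'
First match at index: 4


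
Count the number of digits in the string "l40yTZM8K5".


Input string: 'l40yTZM8K5'
Operation: count digit characters (0-9)
Scan: 'l', '4'(digit), '0'(digit), 'y', 'T', 'Z', 'M', '8'(digit), 'K', '5'(digit)
Digits found: 4
Result: 4


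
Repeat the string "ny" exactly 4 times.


Input string: 'ny'
Operation: repeat 4 times
Concatenation: 'ny' + 'ny' + 'ny' + 'ny'
Result: nynynyny


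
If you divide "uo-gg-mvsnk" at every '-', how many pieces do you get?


Input string: 'uo-gg-mvsnk'
Delimiter: '-'
Split result: 'uo', 'gg', 'mvsnk'
Number of parts: 3


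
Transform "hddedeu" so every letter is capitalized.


Input string: 'hddedeu'
Operation: convert each letter to uppercase
Mapping: 'h'->'H', 'd'->'D', 'd'->'D', 'e'->'E', 'd'->'D', 'e'->'E', 'u'->'U'
Result: HDDEDEU


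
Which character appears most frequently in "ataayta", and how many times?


Input: 'ataayta'
Operation: tally each character
Counts: 'a':4, 't':2, 'y':1
Maximum: 'a' appears 4 times


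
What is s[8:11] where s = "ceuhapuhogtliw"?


Input string: 'ceuhapuhogtliw'
Operation: slice [8:11]
Extract characters: s[8]='o', s[9]='g', s[10]='t'
Result: ogt


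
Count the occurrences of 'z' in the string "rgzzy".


Input string: 'rgzzy'
Target character: 'z'
Scan each position: s[2]='z', s[3]='z'
Matches found at indices: 2, 3
Total: 2


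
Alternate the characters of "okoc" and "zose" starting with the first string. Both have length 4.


String 1: 'okoc'
String 2: 'zose'
Operation: alternate characters
Pairs: 'o'+'z', 'k'+'o', 'o'+'s', 'c'+'e'
Result: ozkoosce


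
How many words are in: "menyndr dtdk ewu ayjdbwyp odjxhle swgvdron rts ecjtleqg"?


Input string: 'menyndr dtdk ewu ayjdbwyp odjxhle swgvdron rts ecjtleqg'
Operation: split by spaces
Words found: 'menyndr', 'dtdk', 'ewu', 'ayjdbwyp', 'odjxhle', 'swgvdron', 'rts', 'ecjtleqg'
Word count: 8


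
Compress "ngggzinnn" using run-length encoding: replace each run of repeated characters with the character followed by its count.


Input: 'ngggzinnn'
Operation: identify consecutive runs
Runs: 'n' -> n1, 'ggg' -> g3, 'z' -> z1, 'i' -> i1, 'nnn' -> n3
Encoded: n1g3z1i1n3


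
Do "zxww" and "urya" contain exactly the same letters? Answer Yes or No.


String 1: 'zxww' -> sorted: 'wwxz'
String 2: 'urya' -> sorted: 'aruy'
Compare sorted forms: 'wwxz' != 'aruy'
Anagram: No


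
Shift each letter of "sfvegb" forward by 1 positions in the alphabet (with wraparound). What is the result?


Input: 'sfvegb', shift = 1
Operation: for each letter, (position + 1) mod 26
Mapping: 's'(18+1=19)->'t', 'f'(5+1=6)->'g', 'v'(21+1=22)->'w', 'e'(4+1=5)->'f', 'g'(6+1=7)->'h', 'b'(1+1=2)->'c'
Result: tgwfhc


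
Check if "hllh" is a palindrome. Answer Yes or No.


Input string: 'hllh'
Reversed: 'hllh'
Compare pairs: s[0]='h' vs s[3]='h' (match), s[1]='l' vs s[2]='l' (match)
Palindrome: Yes


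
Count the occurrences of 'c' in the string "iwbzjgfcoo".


Input string: 'iwbzjgfcoo'
Target character: 'c'
Scan each position: s[7]='c'
Matches found at indices: 7
Total: 1


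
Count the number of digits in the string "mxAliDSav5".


Input string: 'mxAliDSav5'
Operation: count digit characters (0-9)
Scan: 'm', 'x', 'A', 'l', 'i', 'D', 'S', 'a', 'v', '5'(digit)
Digits found: 1
Result: 1


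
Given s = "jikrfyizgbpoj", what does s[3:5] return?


Input string: 'jikrfyizgbpoj'
Operation: slice [3:5]
Extract characters: s[3]='r', s[4]='f'
Result: rf


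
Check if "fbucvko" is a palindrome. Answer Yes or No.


Input string: 'fbucvko'
Reversed: 'okvcubf'
Compare pairs: s[0]='f' vs s[6]='o' (mismatch), s[1]='b' vs s[5]='k' (mismatch), s[2]='u' vs s[4]='v' (mismatch)
Palindrome: No


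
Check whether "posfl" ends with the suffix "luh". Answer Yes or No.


Input string: 'posfl'
Suffix to check: 'luh'
Last 3 characters of input: 'sfl'
Match: False
Result: No


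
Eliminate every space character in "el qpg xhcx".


Input string: 'el qpg xhcx'
Operation: remove all spaces
Words: 'el', 'qpg', 'xhcx'
Join without spaces: elqpgxhcx


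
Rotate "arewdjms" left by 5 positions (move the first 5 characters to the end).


Input: 'arewdjms', shift = 5
Operation: split at index 5 and swap parts
Front part s[0:5] = 'arewd'
Back part s[5:] = 'jms'
Rotated = back + front = 'jms' + 'arewd'
Result: jmsarewd


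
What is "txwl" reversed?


Input string: 'txwl'
Operation: reverse character order
Original order: 't' -> 'x' -> 'w' -> 'l'
Reversed order: 'l' -> 'w' -> 'x' -> 't'
Result: lwxt


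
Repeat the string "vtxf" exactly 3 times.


Input string: 'vtxf'
Operation: repeat 3 times
Concatenation: 'vtxf' + 'vtxf' + 'vtxf'
Result: vtxfvtxfvtxf


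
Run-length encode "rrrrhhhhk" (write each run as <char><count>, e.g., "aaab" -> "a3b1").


Input: 'rrrrhhhhk'
Operation: identify consecutive runs
Runs: 'rrrr' -> r4, 'hhhh' -> h4, 'k' -> k1
Encoded: r4h4k1


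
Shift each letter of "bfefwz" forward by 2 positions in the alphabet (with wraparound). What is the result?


Input: 'bfefwz', shift = 2
Operation: for each letter, (position + 2) mod 26
Mapping: 'b'(1+2=3)->'d', 'f'(5+2=7)->'h', 'e'(4+2=6)->'g', 'f'(5+2=7)->'h', 'w'(22+2=24)->'y', 'z'(25+2=27, 27 mod 26=1)->'b'
Result: dhghyb


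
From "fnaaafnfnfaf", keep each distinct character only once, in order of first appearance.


Input: 'fnaaafnfnfaf'
Operation: keep first occurrence of each character
Scan: s[0]='f' new -> keep; s[1]='n' new -> keep; s[2]='a' new -> keep; s[3]='a' seen -> skip; s[4]='a' seen -> skip; s[5]='f' seen -> skip; s[6]='n' seen -> skip; s[7]='f' seen -> skip; s[8]='n' seen -> skip; s[9]='f' seen -> skip; s[10]='a' seen -> skip; s[11]='f' seen -> skip
Result: fna


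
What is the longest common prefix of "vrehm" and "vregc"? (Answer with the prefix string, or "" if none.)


String 1: 'vrehm'
String 2: 'vregc'
Compare position by position:
pos 0: 'v' vs 'v' match
pos 1: 'r' vs 'r' match
pos 2: 'e' vs 'e' match
pos 3: 'h' vs 'g' differ -> stop
Longest common prefix: "vre" (length 3)


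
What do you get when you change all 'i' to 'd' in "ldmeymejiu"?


Input string: 'ldmeymejiu'
Operation: replace 'i' with 'd'
Positions of 'i': 8
After replacement: ldmeymejdu


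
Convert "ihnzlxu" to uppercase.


Input string: 'ihnzlxu'
Operation: convert each letter to uppercase
Mapping: 'i'->'I', 'h'->'H', 'n'->'N', 'z'->'Z', 'l'->'L', 'x'->'X', 'u'->'U'
Result: IHNZLXU


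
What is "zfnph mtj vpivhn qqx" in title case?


Input string: 'zfnph mtj vpivhn qqx'
Operation: capitalize first letter of each word
Word transformations: 'zfnph'->'Zfnph', 'mtj'->'Mtj', 'vpivhn'->'Vpivhn', 'qqx'->'Qqx'
Result: Zfnph Mtj Vpivhn Qqx


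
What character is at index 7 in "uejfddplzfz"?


Input string: 'uejfddplzfz'
Operation: get character at index 7
Index mapping: s[0]='u', s[1]='e', s[2]='j', s[3]='f', s[4]='d', s[5]='d', s[6]='p', s[7]='l'
Result: 'l'


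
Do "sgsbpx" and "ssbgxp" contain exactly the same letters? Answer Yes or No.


String 1: 'sgsbpx' -> sorted: 'bgpssx'
String 2: 'ssbgxp' -> sorted: 'bgpssx'
Compare sorted forms: 'bgpssx' == 'bgpssx'
Anagram: Yes


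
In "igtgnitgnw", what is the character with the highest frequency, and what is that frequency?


Input: 'igtgnitgnw'
Operation: tally each character
Counts: 'g':3, 'i':2, 'n':2, 't':2, 'w':1
Maximum: 'g' appears 3 times


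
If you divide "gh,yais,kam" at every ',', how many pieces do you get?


Input string: 'gh,yais,kam'
Delimiter: ','
Split result: 'gh', 'yais', 'kam'
Number of parts: 3


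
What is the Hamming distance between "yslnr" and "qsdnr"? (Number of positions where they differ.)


String 1: 'yslnr'
String 2: 'qsdnr'
Compare each position: pos 0: 'y'!='q', pos 1: 's'=='s', pos 2: 'l'!='d', pos 3: 'n'=='n', pos 4: 'r'=='r'
Differing positions: 2
Hamming distance: 2


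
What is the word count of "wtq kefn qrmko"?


Input string: 'wtq kefn qrmko'
Operation: split by spaces
Words found: 'wtq', 'kefn', 'qrmko'
Word count: 3


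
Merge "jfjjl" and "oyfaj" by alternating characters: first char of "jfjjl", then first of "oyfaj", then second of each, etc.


String 1: 'jfjjl'
String 2: 'oyfaj'
Operation: alternate characters
Pairs: 'j'+'o', 'f'+'y', 'j'+'f', 'j'+'a', 'l'+'j'
Result: jofyjfjalj


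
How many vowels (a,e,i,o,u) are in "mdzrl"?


Input string: 'mdzrl'
Operation: count vowels (a, e, i, o, u)
Scan: s[0]='m', s[1]='d', s[2]='z', s[3]='r', s[4]='l'
Vowels found: 0
Result: 0


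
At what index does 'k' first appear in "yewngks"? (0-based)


Input string: 'yewngks'
Target: 'k'
Scanning left to right: s[0]='y', s[1]='e', s[2]='w', s[3]='n', s[4]='g', s[5]='k'
First match at index: 5


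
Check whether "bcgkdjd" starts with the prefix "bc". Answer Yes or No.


Input string: 'bcgkdjd'
Prefix to check: 'bc'
First 2 characters of input: 'bc'
Match: True
Result: Yes


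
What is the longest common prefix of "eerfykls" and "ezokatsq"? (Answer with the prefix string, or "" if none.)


String 1: 'eerfykls'
String 2: 'ezokatsq'
Compare position by position:
pos 0: 'e' vs 'e' match
pos 1: 'e' vs 'z' differ -> stop
Longest common prefix: "e" (length 1)


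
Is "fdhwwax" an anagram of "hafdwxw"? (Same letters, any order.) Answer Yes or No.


String 1: 'hafdwxw' -> sorted: 'adfhwwx'
String 2: 'fdhwwax' -> sorted: 'adfhwwx'
Compare sorted forms: 'adfhwwx' == 'adfhwwx'
Anagram: Yes


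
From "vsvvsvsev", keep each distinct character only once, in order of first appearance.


Input: 'vsvvsvsev'
Operation: keep first occurrence of each character
Scan: s[0]='v' new -> keep; s[1]='s' new -> keep; s[2]='v' seen -> skip; s[3]='v' seen -> skip; s[4]='s' seen -> skip; s[5]='v' seen -> skip; s[6]='s' seen -> skip; s[7]='e' new -> keep; s[8]='v' seen -> skip
Result: vse


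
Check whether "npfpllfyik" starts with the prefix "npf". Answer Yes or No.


Input string: 'npfpllfyik'
Prefix to check: 'npf'
First 3 characters of input: 'npf'
Match: True
Result: Yes


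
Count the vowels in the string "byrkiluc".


Input string: 'byrkiluc'
Operation: count vowels (a, e, i, o, u)
Scan: s[0]='b', s[1]='y', s[2]='r', s[3]='k', s[4]='i' (vowel), s[5]='l', s[6]='u' (vowel), s[7]='c'
Vowels found: 2
Result: 2


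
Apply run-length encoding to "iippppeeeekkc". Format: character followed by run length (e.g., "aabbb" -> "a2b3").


Input: 'iippppeeeekkc'
Operation: identify consecutive runs
Runs: 'ii' -> i2, 'pppp' -> p4, 'eeee' -> e4, 'kk' -> k2, 'c' -> c1
Encoded: i2p4e4k2c1


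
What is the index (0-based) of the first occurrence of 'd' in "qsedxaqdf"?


Input string: 'qsedxaqdf'
Target: 'd'
Scanning left to right: s[0]='q', s[1]='s', s[2]='e', s[3]='d'
First match at index: 3


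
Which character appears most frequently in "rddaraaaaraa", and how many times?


Input: 'rddaraaaaraa'
Operation: tally each character
Counts: 'a':7, 'd':2, 'r':3
Maximum: 'a' appears 7 times


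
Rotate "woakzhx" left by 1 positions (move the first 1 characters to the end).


Input: 'woakzhx', shift = 1
Operation: split at index 1 and swap parts
Front part s[0:1] = 'w'
Back part s[1:] = 'oakzhx'
Rotated = back + front = 'oakzhx' + 'w'
Result: oakzhxw


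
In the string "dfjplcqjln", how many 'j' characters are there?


Input string: 'dfjplcqjln'
Target character: 'j'
Scan each position: s[2]='j', s[7]='j'
Matches found at indices: 2, 7
Total: 2


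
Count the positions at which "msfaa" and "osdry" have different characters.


String 1: 'msfaa'
String 2: 'osdry'
Compare each position: pos 0: 'm'!='o', pos 1: 's'=='s', pos 2: 'f'!='d', pos 3: 'a'!='r', pos 4: 'a'!='y'
Differing positions: 4
Hamming distance: 4


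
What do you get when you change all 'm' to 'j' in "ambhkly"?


Input string: 'ambhkly'
Operation: replace 'm' with 'j'
Positions of 'm': 1
After replacement: ajbhkly


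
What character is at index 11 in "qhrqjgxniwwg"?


Input string: 'qhrqjgxniwwg'
Operation: get character at index 11
Index mapping: s[0]='q', s[1]='h', s[2]='r', s[3]='q', s[4]='j', s[5]='g', s[6]='x', s[7]='n', s[8]='i', s[9]='w', s[10]='w', s[11]='g'
Result: 'g'


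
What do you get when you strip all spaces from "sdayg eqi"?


Input string: 'sdayg eqi'
Operation: remove all spaces
Words: 'sdayg', 'eqi'
Join without spaces: sdaygeqi


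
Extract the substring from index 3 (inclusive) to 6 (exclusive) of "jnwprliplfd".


Input string: 'jnwprliplfd'
Operation: slice [3:6]
Extract characters: s[3]='p', s[4]='r', s[5]='l'
Result: prl


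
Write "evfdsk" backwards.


Input string: 'evfdsk'
Operation: reverse character order
Original order: 'e' -> 'v' -> 'f' -> 'd' -> 's' -> 'k'
Reversed order: 'k' -> 's' -> 'd' -> 'f' -> 'v' -> 'e'
Result: ksdfve


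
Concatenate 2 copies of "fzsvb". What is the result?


Input string: 'fzsvb'
Operation: repeat 2 times
Concatenation: 'fzsvb' + 'fzsvb'
Result: fzsvbfzsvb


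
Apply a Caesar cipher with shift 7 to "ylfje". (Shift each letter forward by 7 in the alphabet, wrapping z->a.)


Input: 'ylfje', shift = 7
Operation: for each letter, (position + 7) mod 26
Mapping: 'y'(24+7=31, 31 mod 26=5)->'f', 'l'(11+7=18)->'s', 'f'(5+7=12)->'m', 'j'(9+7=16)->'q', 'e'(4+7=11)->'l'
Result: fsmql


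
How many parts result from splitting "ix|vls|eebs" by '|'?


Input string: 'ix|vls|eebs'
Delimiter: '|'
Split result: 'ix', 'vls', 'eebs'
Number of parts: 3


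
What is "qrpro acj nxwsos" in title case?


Input string: 'qrpro acj nxwsos'
Operation: capitalize first letter of each word
Word transformations: 'qrpro'->'Qrpro', 'acj'->'Acj', 'nxwsos'->'Nxwsos'
Result: Qrpro Acj Nxwsos


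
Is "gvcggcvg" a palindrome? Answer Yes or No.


Input string: 'gvcggcvg'
Reversed: 'gvcggcvg'
Compare pairs: s[0]='g' vs s[7]='g' (match), s[1]='v' vs s[6]='v' (match), s[2]='c' vs s[5]='c' (match), s[3]='g' vs s[4]='g' (match)
Palindrome: Yes


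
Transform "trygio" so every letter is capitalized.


Input string: 'trygio'
Operation: convert each letter to uppercase
Mapping: 't'->'T', 'r'->'R', 'y'->'Y', 'g'->'G', 'i'->'I', 'o'->'O'
Result: TRYGIO


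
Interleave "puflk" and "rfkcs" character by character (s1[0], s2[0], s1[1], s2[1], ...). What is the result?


String 1: 'puflk'
String 2: 'rfkcs'
Operation: alternate characters
Pairs: 'p'+'r', 'u'+'f', 'f'+'k', 'l'+'c', 'k'+'s'
Result: pruffklcks


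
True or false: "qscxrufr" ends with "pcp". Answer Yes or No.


Input string: 'qscxrufr'
Suffix to check: 'pcp'
Last 3 characters of input: 'ufr'
Match: False
Result: No


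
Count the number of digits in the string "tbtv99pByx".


Input string: 'tbtv99pByx'
Operation: count digit characters (0-9)
Scan: 't', 'b', 't', 'v', '9'(digit), '9'(digit), 'p', 'B', 'y', 'x'
Digits found: 2
Result: 2


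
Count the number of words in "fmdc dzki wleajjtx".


Input string: 'fmdc dzki wleajjtx'
Operation: split by spaces
Words found: 'fmdc', 'dzki', 'wleajjtx'
Word count: 3


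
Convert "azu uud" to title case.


Input string: 'azu uud'
Operation: capitalize first letter of each word
Word transformations: 'azu'->'Azu', 'uud'->'Uud'
Result: Azu Uud


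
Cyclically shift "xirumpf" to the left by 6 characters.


Input: 'xirumpf', shift = 6
Operation: split at index 6 and swap parts
Front part s[0:6] = 'xirump'
Back part s[6:] = 'f'
Rotated = back + front = 'f' + 'xirump'
Result: fxirump


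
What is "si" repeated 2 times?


Input string: 'si'
Operation: repeat 2 times
Concatenation: 'si' + 'si'
Result: sisi


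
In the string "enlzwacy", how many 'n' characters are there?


Input string: 'enlzwacy'
Target character: 'n'
Scan each position: s[1]='n'
Matches found at indices: 1
Total: 1


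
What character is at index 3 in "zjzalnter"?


Input string: 'zjzalnter'
Operation: get character at index 3
Index mapping: s[0]='z', s[1]='j', s[2]='z', s[3]='a'
Result: 'a'


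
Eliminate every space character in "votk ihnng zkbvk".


Input string: 'votk ihnng zkbvk'
Operation: remove all spaces
Words: 'votk', 'ihnng', 'zkbvk'
Join without spaces: votkihnngzkbvk


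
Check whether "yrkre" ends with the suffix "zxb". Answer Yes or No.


Input string: 'yrkre'
Suffix to check: 'zxb'
Last 3 characters of input: 'kre'
Match: False
Result: No


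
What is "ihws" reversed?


Input string: 'ihws'
Operation: reverse character order
Original order: 'i' -> 'h' -> 'w' -> 's'
Reversed order: 's' -> 'w' -> 'h' -> 'i'
Result: swhi


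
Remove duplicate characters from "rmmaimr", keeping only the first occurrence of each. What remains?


Input: 'rmmaimr'
Operation: keep first occurrence of each character
Scan: s[0]='r' new -> keep; s[1]='m' new -> keep; s[2]='m' seen -> skip; s[3]='a' new -> keep; s[4]='i' new -> keep; s[5]='m' seen -> skip; s[6]='r' seen -> skip
Result: rmai


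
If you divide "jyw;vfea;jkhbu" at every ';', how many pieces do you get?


Input string: 'jyw;vfea;jkhbu'
Delimiter: ';'
Split result: 'jyw', 'vfea', 'jkhbu'
Number of parts: 3


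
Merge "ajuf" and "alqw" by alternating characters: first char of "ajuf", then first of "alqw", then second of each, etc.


String 1: 'ajuf'
String 2: 'alqw'
Operation: alternate characters
Pairs: 'a'+'a', 'j'+'l', 'u'+'q', 'f'+'w'
Result: aajluqfw


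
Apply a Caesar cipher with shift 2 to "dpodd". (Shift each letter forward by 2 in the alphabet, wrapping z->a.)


Input: 'dpodd', shift = 2
Operation: for each letter, (position + 2) mod 26
Mapping: 'd'(3+2=5)->'f', 'p'(15+2=17)->'r', 'o'(14+2=16)->'q', 'd'(3+2=5)->'f', 'd'(3+2=5)->'f'
Result: frqff


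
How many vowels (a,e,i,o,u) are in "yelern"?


Input string: 'yelern'
Operation: count vowels (a, e, i, o, u)
Scan: s[0]='y', s[1]='e' (vowel), s[2]='l', s[3]='e' (vowel), s[4]='r', s[5]='n'
Vowels found: 2
Result: 2


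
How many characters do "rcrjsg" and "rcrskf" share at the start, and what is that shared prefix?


String 1: 'rcrjsg'
String 2: 'rcrskf'
Compare position by position:
pos 0: 'r' vs 'r' match
pos 1: 'c' vs 'c' match
pos 2: 'r' vs 'r' match
pos 3: 'j' vs 's' differ -> stop
Longest common prefix: "rcr" (length 3)


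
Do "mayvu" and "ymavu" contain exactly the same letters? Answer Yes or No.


String 1: 'mayvu' -> sorted: 'amuvy'
String 2: 'ymavu' -> sorted: 'amuvy'
Compare sorted forms: 'amuvy' == 'amuvy'
Anagram: Yes


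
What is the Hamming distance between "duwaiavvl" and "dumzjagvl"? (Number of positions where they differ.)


String 1: 'duwaiavvl'
String 2: 'dumzjagvl'
Compare each position: pos 0: 'd'=='d', pos 1: 'u'=='u', pos 2: 'w'!='m', pos 3: 'a'!='z', pos 4: 'i'!='j', pos 5: 'a'=='a', pos 6: 'v'!='g', pos 7: 'v'=='v', pos 8: 'l'=='l'
Differing positions: 4
Hamming distance: 4


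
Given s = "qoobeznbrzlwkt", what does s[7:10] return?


Input string: 'qoobeznbrzlwkt'
Operation: slice [7:10]
Extract characters: s[7]='b', s[8]='r', s[9]='z'
Result: brz


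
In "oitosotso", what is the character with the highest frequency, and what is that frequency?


Input: 'oitosotso'
Operation: tally each character
Counts: 'i':1, 'o':4, 's':2, 't':2
Maximum: 'o' appears 4 times


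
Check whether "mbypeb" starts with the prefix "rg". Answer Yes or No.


Input string: 'mbypeb'
Prefix to check: 'rg'
First 2 characters of input: 'mb'
Match: False
Result: No


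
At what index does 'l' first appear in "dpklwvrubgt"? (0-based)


Input string: 'dpklwvrubgt'
Target: 'l'
Scanning left to right: s[0]='d', s[1]='p', s[2]='k', s[3]='l'
First match at index: 3


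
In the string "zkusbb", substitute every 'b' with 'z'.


Input string: 'zkusbb'
Operation: replace 'b' with 'z'
Positions of 'b': 4, 5
After replacement: zkuszz


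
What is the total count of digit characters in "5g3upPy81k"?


Input string: '5g3upPy81k'
Operation: count digit characters (0-9)
Scan: '5'(digit), 'g', '3'(digit), 'u', 'p', 'P', 'y', '8'(digit), '1'(digit), 'k'
Digits found: 4
Result: 4


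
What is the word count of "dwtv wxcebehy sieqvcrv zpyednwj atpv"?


Input string: 'dwtv wxcebehy sieqvcrv zpyednwj atpv'
Operation: split by spaces
Words found: 'dwtv', 'wxcebehy', 'sieqvcrv', 'zpyednwj', 'atpv'
Word count: 5


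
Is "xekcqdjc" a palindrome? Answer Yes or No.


Input string: 'xekcqdjc'
Reversed: 'cjdqckex'
Compare pairs: s[0]='x' vs s[7]='c' (mismatch), s[1]='e' vs s[6]='j' (mismatch), s[2]='k' vs s[5]='d' (mismatch), s[3]='c' vs s[4]='q' (mismatch)
Palindrome: No


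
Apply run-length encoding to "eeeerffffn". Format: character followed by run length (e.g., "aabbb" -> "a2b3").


Input: 'eeeerffffn'
Operation: identify consecutive runs
Runs: 'eeee' -> e4, 'r' -> r1, 'ffff' -> f4, 'n' -> n1
Encoded: e4r1f4n1


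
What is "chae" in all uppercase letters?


Input string: 'chae'
Operation: convert each letter to uppercase
Mapping: 'c'->'C', 'h'->'H', 'a'->'A', 'e'->'E'
Result: CHAE


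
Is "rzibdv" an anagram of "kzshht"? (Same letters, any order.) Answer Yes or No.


String 1: 'kzshht' -> sorted: 'hhkstz'
String 2: 'rzibdv' -> sorted: 'bdirvz'
Compare sorted forms: 'hhkstz' != 'bdirvz'
Anagram: No


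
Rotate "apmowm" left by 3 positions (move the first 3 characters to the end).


Input: 'apmowm', shift = 3
Operation: split at index 3 and swap parts
Front part s[0:3] = 'apm'
Back part s[3:] = 'owm'
Rotated = back + front = 'owm' + 'apm'
Result: owmapm


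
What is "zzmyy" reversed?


Input string: 'zzmyy'
Operation: reverse character order
Original order: 'z' -> 'z' -> 'm' -> 'y' -> 'y'
Reversed order: 'y' -> 'y' -> 'm' -> 'z' -> 'z'
Result: yymzz


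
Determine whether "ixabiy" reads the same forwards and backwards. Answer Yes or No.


Input string: 'ixabiy'
Reversed: 'yibaxi'
Compare pairs: s[0]='i' vs s[5]='y' (mismatch), s[1]='x' vs s[4]='i' (mismatch), s[2]='a' vs s[3]='b' (mismatch)
Palindrome: No


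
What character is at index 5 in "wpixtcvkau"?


Input string: 'wpixtcvkau'
Operation: get character at index 5
Index mapping: s[0]='w', s[1]='p', s[2]='i', s[3]='x', s[4]='t', s[5]='c'
Result: 'c'


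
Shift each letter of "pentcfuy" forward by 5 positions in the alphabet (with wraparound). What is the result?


Input: 'pentcfuy', shift = 5
Operation: for each letter, (position + 5) mod 26
Mapping: 'p'(15+5=20)->'u', 'e'(4+5=9)->'j', 'n'(13+5=18)->'s', 't'(19+5=24)->'y', 'c'(2+5=7)->'h', 'f'(5+5=10)->'k', 'u'(20+5=25)->'z', 'y'(24+5=29, 29 mod 26=3)->'d'
Result: ujsyhkzd


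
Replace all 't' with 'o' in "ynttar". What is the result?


Input string: 'ynttar'
Operation: replace 't' with 'o'
Positions of 't': 2, 3
After replacement: ynooar


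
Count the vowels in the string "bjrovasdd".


Input string: 'bjrovasdd'
Operation: count vowels (a, e, i, o, u)
Scan: s[0]='b', s[1]='j', s[2]='r', s[3]='o' (vowel), s[4]='v', s[5]='a' (vowel), s[6]='s', s[7]='d', s[8]='d'
Vowels found: 2
Result: 2


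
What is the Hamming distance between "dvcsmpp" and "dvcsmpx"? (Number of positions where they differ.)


String 1: 'dvcsmpp'
String 2: 'dvcsmpx'
Compare each position: pos 0: 'd'=='d', pos 1: 'v'=='v', pos 2: 'c'=='c', pos 3: 's'=='s', pos 4: 'm'=='m', pos 5: 'p'=='p', pos 6: 'p'!='x'
Differing positions: 1
Hamming distance: 1


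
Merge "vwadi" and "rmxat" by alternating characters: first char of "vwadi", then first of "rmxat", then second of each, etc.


String 1: 'vwadi'
String 2: 'rmxat'
Operation: alternate characters
Pairs: 'v'+'r', 'w'+'m', 'a'+'x', 'd'+'a', 'i'+'t'
Result: vrwmaxdait


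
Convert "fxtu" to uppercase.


Input string: 'fxtu'
Operation: convert each letter to uppercase
Mapping: 'f'->'F', 'x'->'X', 't'->'T', 'u'->'U'
Result: FXTU


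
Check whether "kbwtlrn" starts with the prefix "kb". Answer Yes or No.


Input string: 'kbwtlrn'
Prefix to check: 'kb'
First 2 characters of input: 'kb'
Match: True
Result: Yes


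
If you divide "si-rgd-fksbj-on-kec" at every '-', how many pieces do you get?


Input string: 'si-rgd-fksbj-on-kec'
Delimiter: '-'
Split result: 'si', 'rgd', 'fksbj', 'on', 'kec'
Number of parts: 5


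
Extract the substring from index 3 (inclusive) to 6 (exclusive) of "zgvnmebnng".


Input string: 'zgvnmebnng'
Operation: slice [3:6]
Extract characters: s[3]='n', s[4]='m', s[5]='e'
Result: nme


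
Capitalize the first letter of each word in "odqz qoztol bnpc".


Input string: 'odqz qoztol bnpc'
Operation: capitalize first letter of each word
Word transformations: 'odqz'->'Odqz', 'qoztol'->'Qoztol', 'bnpc'->'Bnpc'
Result: Odqz Qoztol Bnpc


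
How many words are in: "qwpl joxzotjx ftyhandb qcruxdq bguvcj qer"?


Input string: 'qwpl joxzotjx ftyhandb qcruxdq bguvcj qer'
Operation: split by spaces
Words found: 'qwpl', 'joxzotjx', 'ftyhandb', 'qcruxdq', 'bguvcj', 'qer'
Word count: 6


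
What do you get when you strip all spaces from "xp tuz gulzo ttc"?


Input string: 'xp tuz gulzo ttc'
Operation: remove all spaces
Words: 'xp', 'tuz', 'gulzo', 'ttc'
Join without spaces: xptuzgulzottc


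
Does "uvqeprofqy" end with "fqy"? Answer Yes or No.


Input string: 'uvqeprofqy'
Suffix to check: 'fqy'
Last 3 characters of input: 'fqy'
Match: True
Result: Yes


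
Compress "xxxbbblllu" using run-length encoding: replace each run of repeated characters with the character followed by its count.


Input: 'xxxbbblllu'
Operation: identify consecutive runs
Runs: 'xxx' -> x3, 'bbb' -> b3, 'lll' -> l3, 'u' -> u1
Encoded: x3b3l3u1


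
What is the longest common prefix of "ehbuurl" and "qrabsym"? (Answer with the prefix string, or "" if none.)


String 1: 'ehbuurl'
String 2: 'qrabsym'
Compare position by position:
pos 0: 'e' vs 'q' differ -> stop
Longest common prefix: "" (length 0)


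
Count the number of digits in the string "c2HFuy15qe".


Input string: 'c2HFuy15qe'
Operation: count digit characters (0-9)
Scan: 'c', '2'(digit), 'H', 'F', 'u', 'y', '1'(digit), '5'(digit), 'q', 'e'
Digits found: 3
Result: 3


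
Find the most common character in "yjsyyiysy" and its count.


Input: 'yjsyyiysy'
Operation: tally each character
Counts: 'i':1, 'j':1, 's':2, 'y':5
Maximum: 'y' appears 5 times


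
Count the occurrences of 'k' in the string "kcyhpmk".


Input string: 'kcyhpmk'
Target character: 'k'
Scan each position: s[0]='k', s[6]='k'
Matches found at indices: 0, 6
Total: 2


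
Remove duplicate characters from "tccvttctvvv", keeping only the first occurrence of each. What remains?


Input: 'tccvttctvvv'
Operation: keep first occurrence of each character
Scan: s[0]='t' new -> keep; s[1]='c' new -> keep; s[2]='c' seen -> skip; s[3]='v' new -> keep; s[4]='t' seen -> skip; s[5]='t' seen -> skip; s[6]='c' seen -> skip; s[7]='t' seen -> skip; s[8]='v' seen -> skip; s[9]='v' seen -> skip; s[10]='v' seen -> skip
Result: tcv


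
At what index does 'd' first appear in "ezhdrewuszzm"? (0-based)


Input string: 'ezhdrewuszzm'
Target: 'd'
Scanning left to right: s[0]='e', s[1]='z', s[2]='h', s[3]='d'
First match at index: 3


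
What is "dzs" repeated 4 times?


Input string: 'dzs'
Operation: repeat 4 times
Concatenation: 'dzs' + 'dzs' + 'dzs' + 'dzs'
Result: dzsdzsdzsdzs


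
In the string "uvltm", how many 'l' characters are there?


Input string: 'uvltm'
Target character: 'l'
Scan each position: s[2]='l'
Matches found at indices: 2
Total: 1


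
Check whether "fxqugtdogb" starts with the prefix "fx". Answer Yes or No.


Input string: 'fxqugtdogb'
Prefix to check: 'fx'
First 2 characters of input: 'fx'
Match: True
Result: Yes


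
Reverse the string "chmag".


Input string: 'chmag'
Operation: reverse character order
Original order: 'c' -> 'h' -> 'm' -> 'a' -> 'g'
Reversed order: 'g' -> 'a' -> 'm' -> 'h' -> 'c'
Result: gamhc


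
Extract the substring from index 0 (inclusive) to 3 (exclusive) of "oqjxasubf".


Input string: 'oqjxasubf'
Operation: slice [0:3]
Extract characters: s[0]='o', s[1]='q', s[2]='j'
Result: oqj


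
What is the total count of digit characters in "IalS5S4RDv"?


Input string: 'IalS5S4RDv'
Operation: count digit characters (0-9)
Scan: 'I', 'a', 'l', 'S', '5'(digit), 'S', '4'(digit), 'R', 'D', 'v'
Digits found: 2
Result: 2


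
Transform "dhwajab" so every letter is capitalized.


Input string: 'dhwajab'
Operation: convert each letter to uppercase
Mapping: 'd'->'D', 'h'->'H', 'w'->'W', 'a'->'A', 'j'->'J', 'a'->'A', 'b'->'B'
Result: DHWAJAB


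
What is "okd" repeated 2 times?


Input string: 'okd'
Operation: repeat 2 times
Concatenation: 'okd' + 'okd'
Result: okdokd


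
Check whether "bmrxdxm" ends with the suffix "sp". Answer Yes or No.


Input string: 'bmrxdxm'
Suffix to check: 'sp'
Last 2 characters of input: 'xm'
Match: False
Result: No


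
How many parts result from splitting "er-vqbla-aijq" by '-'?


Input string: 'er-vqbla-aijq'
Delimiter: '-'
Split result: 'er', 'vqbla', 'aijq'
Number of parts: 3


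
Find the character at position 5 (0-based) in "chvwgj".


Input string: 'chvwgj'
Operation: get character at index 5
Index mapping: s[0]='c', s[1]='h', s[2]='v', s[3]='w', s[4]='g', s[5]='j'
Result: 'j'


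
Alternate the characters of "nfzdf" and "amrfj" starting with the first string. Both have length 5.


String 1: 'nfzdf'
String 2: 'amrfj'
Operation: alternate characters
Pairs: 'n'+'a', 'f'+'m', 'z'+'r', 'd'+'f', 'f'+'j'
Result: nafmzrdffj


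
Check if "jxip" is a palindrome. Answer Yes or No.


Input string: 'jxip'
Reversed: 'pixj'
Compare pairs: s[0]='j' vs s[3]='p' (mismatch), s[1]='x' vs s[2]='i' (mismatch)
Palindrome: No


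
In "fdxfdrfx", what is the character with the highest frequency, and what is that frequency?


Input: 'fdxfdrfx'
Operation: tally each character
Counts: 'd':2, 'f':3, 'r':1, 'x':2
Maximum: 'f' appears 3 times


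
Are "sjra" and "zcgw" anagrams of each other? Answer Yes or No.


String 1: 'sjra' -> sorted: 'ajrs'
String 2: 'zcgw' -> sorted: 'cgwz'
Compare sorted forms: 'ajrs' != 'cgwz'
Anagram: No


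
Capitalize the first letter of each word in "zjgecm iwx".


Input string: 'zjgecm iwx'
Operation: capitalize first letter of each word
Word transformations: 'zjgecm'->'Zjgecm', 'iwx'->'Iwx'
Result: Zjgecm Iwx


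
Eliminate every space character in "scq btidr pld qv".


Input string: 'scq btidr pld qv'
Operation: remove all spaces
Words: 'scq', 'btidr', 'pld', 'qv'
Join without spaces: scqbtidrpldqv


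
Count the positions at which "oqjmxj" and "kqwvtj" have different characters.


String 1: 'oqjmxj'
String 2: 'kqwvtj'
Compare each position: pos 0: 'o'!='k', pos 1: 'q'=='q', pos 2: 'j'!='w', pos 3: 'm'!='v', pos 4: 'x'!='t', pos 5: 'j'=='j'
Differing positions: 4
Hamming distance: 4


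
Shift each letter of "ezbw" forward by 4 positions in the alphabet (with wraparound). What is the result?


Input: 'ezbw', shift = 4
Operation: for each letter, (position + 4) mod 26
Mapping: 'e'(4+4=8)->'i', 'z'(25+4=29, 29 mod 26=3)->'d', 'b'(1+4=5)->'f', 'w'(22+4=26, 26 mod 26=0)->'a'
Result: idfa


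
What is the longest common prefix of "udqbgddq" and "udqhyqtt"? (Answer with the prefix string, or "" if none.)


String 1: 'udqbgddq'
String 2: 'udqhyqtt'
Compare position by position:
pos 0: 'u' vs 'u' match
pos 1: 'd' vs 'd' match
pos 2: 'q' vs 'q' match
pos 3: 'b' vs 'h' differ -> stop
Longest common prefix: "udq" (length 3)


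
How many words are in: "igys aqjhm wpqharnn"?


Input string: 'igys aqjhm wpqharnn'
Operation: split by spaces
Words found: 'igys', 'aqjhm', 'wpqharnn'
Word count: 3
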